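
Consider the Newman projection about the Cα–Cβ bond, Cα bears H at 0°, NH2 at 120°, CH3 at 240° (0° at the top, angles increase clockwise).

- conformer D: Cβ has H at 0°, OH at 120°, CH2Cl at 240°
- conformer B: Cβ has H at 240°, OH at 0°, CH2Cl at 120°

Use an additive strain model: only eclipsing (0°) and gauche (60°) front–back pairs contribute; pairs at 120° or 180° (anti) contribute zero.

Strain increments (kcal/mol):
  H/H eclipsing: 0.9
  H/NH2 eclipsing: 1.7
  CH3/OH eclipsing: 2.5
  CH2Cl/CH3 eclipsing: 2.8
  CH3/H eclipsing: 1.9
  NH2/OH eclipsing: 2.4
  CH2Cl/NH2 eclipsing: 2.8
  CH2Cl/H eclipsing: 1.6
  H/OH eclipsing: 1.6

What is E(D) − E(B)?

D (eclipsed): H(0°)/H(0°) eclipsed 0.9; NH2(120°)/OH(120°) eclipsed 2.4; CH3(240°)/CH2Cl(240°) eclipsed 2.8 → 6.1 kcal/mol.
B (eclipsed): H(0°)/OH(0°) eclipsed 1.6; NH2(120°)/CH2Cl(120°) eclipsed 2.8; CH3(240°)/H(240°) eclipsed 1.9 → 6.3 kcal/mol.
E(D) − E(B) = 6.1 − 6.3 = -0.2 kcal/mol.

-0.2 kcal/mol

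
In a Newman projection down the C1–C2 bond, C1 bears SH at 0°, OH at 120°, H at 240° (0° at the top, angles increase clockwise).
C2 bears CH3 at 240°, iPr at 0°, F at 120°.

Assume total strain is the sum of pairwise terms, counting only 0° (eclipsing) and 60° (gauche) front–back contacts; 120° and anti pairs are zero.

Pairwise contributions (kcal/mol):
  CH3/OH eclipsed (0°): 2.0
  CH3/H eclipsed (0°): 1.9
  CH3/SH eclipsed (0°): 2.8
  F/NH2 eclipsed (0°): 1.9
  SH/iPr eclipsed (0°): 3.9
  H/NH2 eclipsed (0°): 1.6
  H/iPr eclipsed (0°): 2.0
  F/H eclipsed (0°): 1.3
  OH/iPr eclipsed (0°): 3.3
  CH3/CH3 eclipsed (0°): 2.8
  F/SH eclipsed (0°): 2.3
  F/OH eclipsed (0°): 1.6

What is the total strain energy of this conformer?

This conformer (eclipsed): SH(0°)/iPr(0°) eclipsed 3.9; OH(120°)/F(120°) eclipsed 1.6; H(240°)/CH3(240°) eclipsed 1.9 → 7.4 kcal/mol.

7.4 kcal/mol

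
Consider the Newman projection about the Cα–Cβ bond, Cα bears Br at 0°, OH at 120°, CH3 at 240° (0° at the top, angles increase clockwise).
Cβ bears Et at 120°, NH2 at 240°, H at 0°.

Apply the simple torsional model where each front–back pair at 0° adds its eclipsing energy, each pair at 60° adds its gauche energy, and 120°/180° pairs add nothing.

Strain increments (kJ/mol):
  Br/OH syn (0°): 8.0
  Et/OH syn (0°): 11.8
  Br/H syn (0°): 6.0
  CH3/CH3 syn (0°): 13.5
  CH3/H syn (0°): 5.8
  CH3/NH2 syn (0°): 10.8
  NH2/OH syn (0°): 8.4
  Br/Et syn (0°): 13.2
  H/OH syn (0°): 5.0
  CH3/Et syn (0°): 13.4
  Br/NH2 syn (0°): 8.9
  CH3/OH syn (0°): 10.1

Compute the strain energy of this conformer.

28.6 kJ/mol

This conformer (eclipsed): Br–H eclipsed, OH–Et eclipsed, CH3–NH2 eclipsed; 6.0 + 11.8 + 10.8 = 28.6 kJ/mol.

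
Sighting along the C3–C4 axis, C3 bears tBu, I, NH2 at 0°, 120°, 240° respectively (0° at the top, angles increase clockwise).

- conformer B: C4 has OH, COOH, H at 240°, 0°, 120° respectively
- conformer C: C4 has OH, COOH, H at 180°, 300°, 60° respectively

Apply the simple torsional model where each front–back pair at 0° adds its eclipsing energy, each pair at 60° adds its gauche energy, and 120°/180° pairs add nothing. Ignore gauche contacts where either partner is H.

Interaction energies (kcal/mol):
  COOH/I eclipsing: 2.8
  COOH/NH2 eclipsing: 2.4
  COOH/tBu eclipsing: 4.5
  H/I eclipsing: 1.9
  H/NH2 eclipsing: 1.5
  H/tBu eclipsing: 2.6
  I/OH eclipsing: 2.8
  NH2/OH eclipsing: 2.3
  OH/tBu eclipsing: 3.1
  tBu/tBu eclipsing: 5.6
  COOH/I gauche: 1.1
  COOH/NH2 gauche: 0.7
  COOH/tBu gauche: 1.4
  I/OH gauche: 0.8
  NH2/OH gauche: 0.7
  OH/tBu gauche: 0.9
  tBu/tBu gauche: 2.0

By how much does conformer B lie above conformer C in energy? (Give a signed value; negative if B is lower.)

B (eclipsed): tBu(0°)/COOH(0°) eclipsed 4.5; I(120°)/H(120°) eclipsed 1.9; NH2(240°)/OH(240°) eclipsed 2.3 → 8.7 kcal/mol.
C (staggered): tBu(0°)/COOH(300°) gauche 1.4; I(120°)/OH(180°) gauche 0.8; NH2(240°)/OH(180°) gauche 0.7; NH2(240°)/COOH(300°) gauche 0.7 → 3.6 kcal/mol.
E(B) − E(C) = 8.7 − 3.6 = +5.1 kcal/mol.

+5.1 kcal/mol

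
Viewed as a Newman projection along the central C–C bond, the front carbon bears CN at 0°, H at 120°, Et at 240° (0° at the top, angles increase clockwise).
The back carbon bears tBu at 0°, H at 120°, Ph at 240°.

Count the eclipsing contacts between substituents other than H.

Non-H eclipsing pairs: CN(0°)/tBu(0°); Et(240°)/Ph(240°) — 2 interactions.

2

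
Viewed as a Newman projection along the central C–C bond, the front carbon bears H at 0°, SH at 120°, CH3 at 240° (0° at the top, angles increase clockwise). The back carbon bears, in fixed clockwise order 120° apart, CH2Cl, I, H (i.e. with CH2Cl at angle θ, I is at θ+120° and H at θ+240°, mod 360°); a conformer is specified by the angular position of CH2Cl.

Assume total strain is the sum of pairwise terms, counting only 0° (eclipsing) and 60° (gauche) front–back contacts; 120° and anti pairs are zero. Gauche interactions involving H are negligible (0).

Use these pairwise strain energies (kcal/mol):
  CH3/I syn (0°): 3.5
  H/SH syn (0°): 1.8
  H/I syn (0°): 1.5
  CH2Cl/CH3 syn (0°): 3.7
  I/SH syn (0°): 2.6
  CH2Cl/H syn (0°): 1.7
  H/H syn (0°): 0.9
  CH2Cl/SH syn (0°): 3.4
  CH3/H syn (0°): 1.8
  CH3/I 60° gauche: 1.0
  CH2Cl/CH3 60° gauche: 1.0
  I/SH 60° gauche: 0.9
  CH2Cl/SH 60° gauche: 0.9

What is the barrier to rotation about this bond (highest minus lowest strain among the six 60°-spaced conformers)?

CH2Cl at 0° is eclipsed. H at 0° is eclipsed with CH2Cl at 0° (1.7); SH at 120° is eclipsed with I at 120° (2.6); CH3 at 240° is eclipsed with H at 240° (1.8). Total 6.1 kcal/mol.
CH2Cl at 60° is staggered. SH at 120° is gauche with CH2Cl at 60° (0.9); SH at 120° is gauche with I at 180° (0.9); CH3 at 240° is gauche with I at 180° (1.0). Total 2.8 kcal/mol.
CH2Cl at 120° is eclipsed. H at 0° is eclipsed with H at 0° (0.9); SH at 120° is eclipsed with CH2Cl at 120° (3.4); CH3 at 240° is eclipsed with I at 240° (3.5). Total 7.8 kcal/mol.
CH2Cl at 180° is staggered. SH at 120° is gauche with CH2Cl at 180° (0.9); CH3 at 240° is gauche with CH2Cl at 180° (1.0); CH3 at 240° is gauche with I at 300° (1.0). Total 2.9 kcal/mol.
CH2Cl at 240° is eclipsed. H at 0° is eclipsed with I at 0° (1.5); SH at 120° is eclipsed with H at 120° (1.8); CH3 at 240° is eclipsed with CH2Cl at 240° (3.7). Total 7.0 kcal/mol.
CH2Cl at 300° is staggered. SH at 120° is gauche with I at 60° (0.9); CH3 at 240° is gauche with CH2Cl at 300° (1.0). Total 1.9 kcal/mol.
Max at 120° (7.8 kcal/mol), min at 300° (1.9 kcal/mol); barrier = 5.9 kcal/mol.

5.9 kcal/mol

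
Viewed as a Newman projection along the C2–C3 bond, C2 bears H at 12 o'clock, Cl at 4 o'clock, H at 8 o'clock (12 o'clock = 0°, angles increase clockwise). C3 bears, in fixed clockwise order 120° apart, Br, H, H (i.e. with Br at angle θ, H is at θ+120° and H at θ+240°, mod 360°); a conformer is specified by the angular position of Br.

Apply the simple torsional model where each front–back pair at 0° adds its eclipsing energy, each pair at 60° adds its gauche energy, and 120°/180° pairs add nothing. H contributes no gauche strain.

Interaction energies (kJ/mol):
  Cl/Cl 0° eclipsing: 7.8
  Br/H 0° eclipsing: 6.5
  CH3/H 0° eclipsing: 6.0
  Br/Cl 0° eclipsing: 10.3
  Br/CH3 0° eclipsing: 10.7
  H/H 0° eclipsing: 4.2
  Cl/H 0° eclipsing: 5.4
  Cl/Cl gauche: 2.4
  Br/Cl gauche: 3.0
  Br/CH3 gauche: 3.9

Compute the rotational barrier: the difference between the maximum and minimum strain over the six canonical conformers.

Br at 0° (eclipsed): H–Br eclipsed, Cl–H eclipsed, H–H eclipsed; 6.5 + 5.4 + 4.2 = 16.1 kJ/mol.
Br at 60° (staggered): Cl–Br gauche; 3.0 = 3.0 kJ/mol.
Br at 120° (eclipsed): H–H eclipsed, Cl–Br eclipsed, H–H eclipsed; 4.2 + 10.3 + 4.2 = 18.7 kJ/mol.
Br at 180° (staggered): Cl–Br gauche; 3.0 = 3.0 kJ/mol.
Br at 240° (eclipsed): H–H eclipsed, Cl–H eclipsed, H–Br eclipsed; 4.2 + 5.4 + 6.5 = 16.1 kJ/mol.
Br at 300° (staggered): no non-H gauche contacts → 0.0 kJ/mol.
Max at 120° (18.7 kJ/mol), min at 300° (0.0 kJ/mol); barrier = 18.7 kJ/mol.

18.7 kJ/mol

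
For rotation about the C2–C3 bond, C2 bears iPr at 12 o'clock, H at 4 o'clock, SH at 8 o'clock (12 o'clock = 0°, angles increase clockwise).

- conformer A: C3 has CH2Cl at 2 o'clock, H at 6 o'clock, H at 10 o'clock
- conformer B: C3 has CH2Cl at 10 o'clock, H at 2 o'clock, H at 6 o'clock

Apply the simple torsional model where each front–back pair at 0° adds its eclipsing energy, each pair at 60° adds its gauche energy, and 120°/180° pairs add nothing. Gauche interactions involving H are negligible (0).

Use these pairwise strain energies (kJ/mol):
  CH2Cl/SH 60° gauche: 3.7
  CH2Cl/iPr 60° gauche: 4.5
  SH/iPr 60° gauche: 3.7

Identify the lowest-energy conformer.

A

A (staggered): iPr(0°)/CH2Cl(60°) gauche 4.5 → 4.5 kJ/mol.
B (staggered): iPr(0°)/CH2Cl(300°) gauche 4.5; SH(240°)/CH2Cl(300°) gauche 3.7 → 8.2 kJ/mol.
A has the lowest total (4.5 kJ/mol).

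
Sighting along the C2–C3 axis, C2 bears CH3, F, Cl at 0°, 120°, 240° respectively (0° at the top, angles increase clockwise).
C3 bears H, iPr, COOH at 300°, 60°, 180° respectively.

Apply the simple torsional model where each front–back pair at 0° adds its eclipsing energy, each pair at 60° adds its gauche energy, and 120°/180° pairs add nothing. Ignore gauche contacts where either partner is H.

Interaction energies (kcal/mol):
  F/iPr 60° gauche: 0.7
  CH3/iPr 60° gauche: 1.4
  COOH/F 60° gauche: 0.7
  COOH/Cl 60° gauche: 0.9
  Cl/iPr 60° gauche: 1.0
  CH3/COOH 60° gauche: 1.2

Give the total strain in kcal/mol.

This conformer (staggered): CH3(0°)/iPr(60°) gauche 1.4; F(120°)/iPr(60°) gauche 0.7; F(120°)/COOH(180°) gauche 0.7; Cl(240°)/COOH(180°) gauche 0.9 → 3.7 kcal/mol.

3.7 kcal/mol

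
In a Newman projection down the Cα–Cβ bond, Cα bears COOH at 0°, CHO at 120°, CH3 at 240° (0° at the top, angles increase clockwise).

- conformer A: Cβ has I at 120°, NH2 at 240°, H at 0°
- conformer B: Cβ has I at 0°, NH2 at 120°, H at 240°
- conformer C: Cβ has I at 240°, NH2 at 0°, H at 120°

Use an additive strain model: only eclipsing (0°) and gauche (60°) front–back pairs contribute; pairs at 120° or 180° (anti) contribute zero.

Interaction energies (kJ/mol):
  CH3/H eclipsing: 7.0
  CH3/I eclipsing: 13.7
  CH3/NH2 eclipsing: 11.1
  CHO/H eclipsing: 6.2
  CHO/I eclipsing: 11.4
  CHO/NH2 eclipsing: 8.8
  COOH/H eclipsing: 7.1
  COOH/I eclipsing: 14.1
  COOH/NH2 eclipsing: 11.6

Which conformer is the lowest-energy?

A is eclipsed. COOH at 0° is eclipsed with H at 0° (7.1); CHO at 120° is eclipsed with I at 120° (11.4); CH3 at 240° is eclipsed with NH2 at 240° (11.1). Total 29.6 kJ/mol.
B is eclipsed. COOH at 0° is eclipsed with I at 0° (14.1); CHO at 120° is eclipsed with NH2 at 120° (8.8); CH3 at 240° is eclipsed with H at 240° (7.0). Total 29.9 kJ/mol.
C is eclipsed. COOH at 0° is eclipsed with NH2 at 0° (11.6); CHO at 120° is eclipsed with H at 120° (6.2); CH3 at 240° is eclipsed with I at 240° (13.7). Total 31.5 kJ/mol.
A has the lowest total (29.6 kJ/mol).

A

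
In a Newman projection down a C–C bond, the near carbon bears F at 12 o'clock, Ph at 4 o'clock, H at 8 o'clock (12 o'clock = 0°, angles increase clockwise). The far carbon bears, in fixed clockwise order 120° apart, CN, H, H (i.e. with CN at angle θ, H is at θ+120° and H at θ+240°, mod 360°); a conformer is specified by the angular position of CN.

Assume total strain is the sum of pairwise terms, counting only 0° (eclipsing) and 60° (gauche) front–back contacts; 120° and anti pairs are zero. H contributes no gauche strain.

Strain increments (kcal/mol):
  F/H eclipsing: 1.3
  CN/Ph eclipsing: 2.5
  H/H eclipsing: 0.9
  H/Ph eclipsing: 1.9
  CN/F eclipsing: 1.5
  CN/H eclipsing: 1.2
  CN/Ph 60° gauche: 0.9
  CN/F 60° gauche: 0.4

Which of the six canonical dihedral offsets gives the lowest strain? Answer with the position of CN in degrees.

300°

CN at 0° (eclipsed): F–CN eclipsed, Ph–H eclipsed, H–H eclipsed; 1.5 + 1.9 + 0.9 = 4.3 kcal/mol.
CN at 60° (staggered): F–CN gauche, Ph–CN gauche; 0.4 + 0.9 = 1.3 kcal/mol.
CN at 120° (eclipsed): F–H eclipsed, Ph–CN eclipsed, H–H eclipsed; 1.3 + 2.5 + 0.9 = 4.7 kcal/mol.
CN at 180° (staggered): Ph–CN gauche; 0.9 = 0.9 kcal/mol.
CN at 240° (eclipsed): F–H eclipsed, Ph–H eclipsed, H–CN eclipsed; 1.3 + 1.9 + 1.2 = 4.4 kcal/mol.
CN at 300° (staggered): F–CN gauche; 0.4 = 0.4 kcal/mol.
The minimum (0.4 kcal/mol) occurs with CN at 300°.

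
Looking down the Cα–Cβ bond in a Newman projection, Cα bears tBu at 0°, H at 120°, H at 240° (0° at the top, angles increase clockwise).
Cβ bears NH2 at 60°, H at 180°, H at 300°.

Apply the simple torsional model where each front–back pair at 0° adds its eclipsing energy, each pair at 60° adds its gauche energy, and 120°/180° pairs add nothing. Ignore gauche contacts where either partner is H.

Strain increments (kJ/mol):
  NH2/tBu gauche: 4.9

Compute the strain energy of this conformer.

This conformer (staggered): tBu–NH2 gauche; 4.9 = 4.9 kJ/mol.

4.9 kJ/mol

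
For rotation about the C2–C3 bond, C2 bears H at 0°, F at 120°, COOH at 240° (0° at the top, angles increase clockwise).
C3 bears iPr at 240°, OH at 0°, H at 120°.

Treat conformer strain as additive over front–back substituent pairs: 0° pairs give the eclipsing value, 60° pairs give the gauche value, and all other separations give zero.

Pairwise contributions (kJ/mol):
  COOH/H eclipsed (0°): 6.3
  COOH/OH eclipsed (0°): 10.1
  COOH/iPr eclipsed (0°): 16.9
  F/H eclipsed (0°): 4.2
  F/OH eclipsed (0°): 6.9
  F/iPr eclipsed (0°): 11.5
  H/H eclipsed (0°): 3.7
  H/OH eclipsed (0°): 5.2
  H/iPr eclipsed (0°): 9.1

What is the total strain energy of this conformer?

This conformer (eclipsed): H(0°)/OH(0°) eclipsed 5.2; F(120°)/H(120°) eclipsed 4.2; COOH(240°)/iPr(240°) eclipsed 16.9 → 26.3 kJ/mol.

26.3 kJ/mol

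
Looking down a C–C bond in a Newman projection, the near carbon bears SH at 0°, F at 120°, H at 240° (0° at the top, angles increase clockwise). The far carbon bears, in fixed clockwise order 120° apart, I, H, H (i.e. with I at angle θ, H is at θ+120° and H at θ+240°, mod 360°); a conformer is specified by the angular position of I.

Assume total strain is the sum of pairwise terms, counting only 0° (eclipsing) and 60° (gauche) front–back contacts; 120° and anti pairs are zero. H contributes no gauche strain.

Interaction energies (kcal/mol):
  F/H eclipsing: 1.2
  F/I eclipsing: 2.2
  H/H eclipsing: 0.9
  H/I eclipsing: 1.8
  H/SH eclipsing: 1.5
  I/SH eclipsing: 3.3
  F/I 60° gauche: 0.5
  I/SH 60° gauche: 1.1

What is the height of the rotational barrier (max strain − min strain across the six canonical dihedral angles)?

I at 0° (eclipsed): SH–I eclipsed, F–H eclipsed, H–H eclipsed; 3.3 + 1.2 + 0.9 = 5.4 kcal/mol.
I at 60° (staggered): SH–I gauche, F–I gauche; 1.1 + 0.5 = 1.6 kcal/mol.
I at 120° (eclipsed): SH–H eclipsed, F–I eclipsed, H–H eclipsed; 1.5 + 2.2 + 0.9 = 4.6 kcal/mol.
I at 180° (staggered): F–I gauche; 0.5 = 0.5 kcal/mol.
I at 240° (eclipsed): SH–H eclipsed, F–H eclipsed, H–I eclipsed; 1.5 + 1.2 + 1.8 = 4.5 kcal/mol.
I at 300° (staggered): SH–I gauche; 1.1 = 1.1 kcal/mol.
Max at 0° (5.4 kcal/mol), min at 180° (0.5 kcal/mol); barrier = 4.9 kcal/mol.

4.9 kcal/mol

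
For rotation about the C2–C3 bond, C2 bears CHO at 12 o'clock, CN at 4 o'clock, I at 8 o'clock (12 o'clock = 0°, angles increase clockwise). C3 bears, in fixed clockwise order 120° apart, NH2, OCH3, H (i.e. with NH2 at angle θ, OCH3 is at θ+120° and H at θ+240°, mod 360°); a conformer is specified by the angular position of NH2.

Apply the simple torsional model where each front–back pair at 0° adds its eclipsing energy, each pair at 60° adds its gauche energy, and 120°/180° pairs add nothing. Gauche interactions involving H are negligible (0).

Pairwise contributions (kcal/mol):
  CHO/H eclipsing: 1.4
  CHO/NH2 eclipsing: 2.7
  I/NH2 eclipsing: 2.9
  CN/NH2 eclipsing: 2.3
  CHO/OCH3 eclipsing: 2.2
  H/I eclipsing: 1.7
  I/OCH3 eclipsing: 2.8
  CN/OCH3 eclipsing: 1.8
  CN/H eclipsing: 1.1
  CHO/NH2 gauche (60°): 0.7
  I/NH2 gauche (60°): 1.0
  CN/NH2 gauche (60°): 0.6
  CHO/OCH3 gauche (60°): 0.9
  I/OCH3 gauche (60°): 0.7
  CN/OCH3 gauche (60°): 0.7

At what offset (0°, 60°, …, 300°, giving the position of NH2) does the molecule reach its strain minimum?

NH2 at 0° (eclipsed): CHO–NH2 eclipsed, CN–OCH3 eclipsed, I–H eclipsed; 2.7 + 1.8 + 1.7 = 6.2 kcal/mol.
NH2 at 60° (staggered): CHO–NH2 gauche, CN–NH2 gauche, CN–OCH3 gauche, I–OCH3 gauche; 0.7 + 0.6 + 0.7 + 0.7 = 2.7 kcal/mol.
NH2 at 120° (eclipsed): CHO–H eclipsed, CN–NH2 eclipsed, I–OCH3 eclipsed; 1.4 + 2.3 + 2.8 = 6.5 kcal/mol.
NH2 at 180° (staggered): CHO–OCH3 gauche, CN–NH2 gauche, I–NH2 gauche, I–OCH3 gauche; 0.9 + 0.6 + 1.0 + 0.7 = 3.2 kcal/mol.
NH2 at 240° (eclipsed): CHO–OCH3 eclipsed, CN–H eclipsed, I–NH2 eclipsed; 2.2 + 1.1 + 2.9 = 6.2 kcal/mol.
NH2 at 300° (staggered): CHO–NH2 gauche, CHO–OCH3 gauche, CN–OCH3 gauche, I–NH2 gauche; 0.7 + 0.9 + 0.7 + 1.0 = 3.3 kcal/mol.
The minimum (2.7 kcal/mol) occurs with NH2 at 60°.

60°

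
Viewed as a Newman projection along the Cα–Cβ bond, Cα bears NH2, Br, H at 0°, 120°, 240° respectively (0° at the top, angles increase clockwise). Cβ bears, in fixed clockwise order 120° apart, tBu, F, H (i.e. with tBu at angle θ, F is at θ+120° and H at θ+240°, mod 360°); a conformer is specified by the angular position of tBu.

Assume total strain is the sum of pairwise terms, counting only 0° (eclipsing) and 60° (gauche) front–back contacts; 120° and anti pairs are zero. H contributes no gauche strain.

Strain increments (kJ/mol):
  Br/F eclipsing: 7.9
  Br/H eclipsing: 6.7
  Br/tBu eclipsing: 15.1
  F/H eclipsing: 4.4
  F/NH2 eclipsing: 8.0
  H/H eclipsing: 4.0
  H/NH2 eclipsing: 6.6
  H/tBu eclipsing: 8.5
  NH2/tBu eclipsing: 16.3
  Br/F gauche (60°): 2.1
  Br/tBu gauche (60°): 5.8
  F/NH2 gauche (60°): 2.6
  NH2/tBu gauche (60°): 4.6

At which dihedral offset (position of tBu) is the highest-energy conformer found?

tBu at 0° (eclipsed): NH2–tBu eclipsed, Br–F eclipsed, H–H eclipsed; 16.3 + 7.9 + 4.0 = 28.2 kJ/mol.
tBu at 60° (staggered): NH2–tBu gauche, Br–tBu gauche, Br–F gauche; 4.6 + 5.8 + 2.1 = 12.5 kJ/mol.
tBu at 120° (eclipsed): NH2–H eclipsed, Br–tBu eclipsed, H–F eclipsed; 6.6 + 15.1 + 4.4 = 26.1 kJ/mol.
tBu at 180° (staggered): NH2–F gauche, Br–tBu gauche; 2.6 + 5.8 = 8.4 kJ/mol.
tBu at 240° (eclipsed): NH2–F eclipsed, Br–H eclipsed, H–tBu eclipsed; 8.0 + 6.7 + 8.5 = 23.2 kJ/mol.
tBu at 300° (staggered): NH2–tBu gauche, NH2–F gauche, Br–F gauche; 4.6 + 2.6 + 2.1 = 9.3 kJ/mol.
The maximum (28.2 kJ/mol) occurs with tBu at 0°.

0°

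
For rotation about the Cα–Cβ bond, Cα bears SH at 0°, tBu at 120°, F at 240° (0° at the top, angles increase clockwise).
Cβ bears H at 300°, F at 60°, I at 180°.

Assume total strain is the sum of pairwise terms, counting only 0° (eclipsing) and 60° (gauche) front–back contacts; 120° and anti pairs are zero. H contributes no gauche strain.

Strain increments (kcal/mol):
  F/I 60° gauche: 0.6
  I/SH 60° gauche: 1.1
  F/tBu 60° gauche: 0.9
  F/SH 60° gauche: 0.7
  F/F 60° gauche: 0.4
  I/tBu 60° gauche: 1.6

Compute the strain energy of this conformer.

This conformer (staggered): SH(0°)/F(60°) gauche 0.7; tBu(120°)/F(60°) gauche 0.9; tBu(120°)/I(180°) gauche 1.6; F(240°)/I(180°) gauche 0.6 → 3.8 kcal/mol.

3.8 kcal/mol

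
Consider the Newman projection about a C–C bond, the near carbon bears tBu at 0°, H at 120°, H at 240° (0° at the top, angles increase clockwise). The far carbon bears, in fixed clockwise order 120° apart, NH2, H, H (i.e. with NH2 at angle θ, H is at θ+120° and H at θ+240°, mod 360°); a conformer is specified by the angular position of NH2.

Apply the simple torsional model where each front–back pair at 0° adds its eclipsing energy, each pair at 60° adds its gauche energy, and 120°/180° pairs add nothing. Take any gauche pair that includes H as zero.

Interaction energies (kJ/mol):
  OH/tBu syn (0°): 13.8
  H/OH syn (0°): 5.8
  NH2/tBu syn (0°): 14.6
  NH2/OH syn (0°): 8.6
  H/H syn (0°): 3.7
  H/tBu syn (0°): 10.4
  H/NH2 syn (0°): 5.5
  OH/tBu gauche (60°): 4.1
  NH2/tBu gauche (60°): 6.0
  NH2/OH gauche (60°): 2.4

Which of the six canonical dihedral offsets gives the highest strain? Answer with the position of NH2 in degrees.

0°

NH2 at 0° (eclipsed): tBu–NH2 eclipsed, H–H eclipsed, H–H eclipsed; 14.6 + 3.7 + 3.7 = 22.0 kJ/mol.
NH2 at 60° (staggered): tBu–NH2 gauche; 6.0 = 6.0 kJ/mol.
NH2 at 120° (eclipsed): tBu–H eclipsed, H–NH2 eclipsed, H–H eclipsed; 10.4 + 5.5 + 3.7 = 19.6 kJ/mol.
NH2 at 180° (staggered): no non-H gauche contacts → 0.0 kJ/mol.
NH2 at 240° (eclipsed): tBu–H eclipsed, H–H eclipsed, H–NH2 eclipsed; 10.4 + 3.7 + 5.5 = 19.6 kJ/mol.
NH2 at 300° (staggered): tBu–NH2 gauche; 6.0 = 6.0 kJ/mol.
The maximum (22.0 kJ/mol) occurs with NH2 at 0°.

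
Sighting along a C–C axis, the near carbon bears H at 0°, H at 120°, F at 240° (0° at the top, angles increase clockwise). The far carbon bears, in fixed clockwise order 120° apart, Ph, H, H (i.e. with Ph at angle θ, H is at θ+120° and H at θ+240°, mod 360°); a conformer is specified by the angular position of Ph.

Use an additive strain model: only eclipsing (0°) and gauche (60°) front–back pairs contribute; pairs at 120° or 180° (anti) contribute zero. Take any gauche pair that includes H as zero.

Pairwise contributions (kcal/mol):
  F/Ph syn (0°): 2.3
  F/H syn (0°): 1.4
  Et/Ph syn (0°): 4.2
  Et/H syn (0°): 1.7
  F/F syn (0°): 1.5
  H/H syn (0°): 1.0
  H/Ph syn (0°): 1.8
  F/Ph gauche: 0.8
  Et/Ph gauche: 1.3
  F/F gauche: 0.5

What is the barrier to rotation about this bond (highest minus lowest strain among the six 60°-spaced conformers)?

Ph at 0° is eclipsed. H at 0° is eclipsed with Ph at 0° (1.8); H at 120° is eclipsed with H at 120° (1.0); F at 240° is eclipsed with H at 240° (1.4). Total 4.2 kcal/mol.
Ph at 60° (staggered): no non-H gauche contacts → 0.0 kcal/mol.
Ph at 120° is eclipsed. H at 0° is eclipsed with H at 0° (1.0); H at 120° is eclipsed with Ph at 120° (1.8); F at 240° is eclipsed with H at 240° (1.4). Total 4.2 kcal/mol.
Ph at 180° is staggered. F at 240° is gauche with Ph at 180° (0.8). Total 0.8 kcal/mol.
Ph at 240° is eclipsed. H at 0° is eclipsed with H at 0° (1.0); H at 120° is eclipsed with H at 120° (1.0); F at 240° is eclipsed with Ph at 240° (2.3). Total 4.3 kcal/mol.
Ph at 300° is staggered. F at 240° is gauche with Ph at 300° (0.8). Total 0.8 kcal/mol.
Max at 240° (4.3 kcal/mol), min at 60° (0.0 kcal/mol); barrier = 4.3 kcal/mol.

4.3 kcal/mol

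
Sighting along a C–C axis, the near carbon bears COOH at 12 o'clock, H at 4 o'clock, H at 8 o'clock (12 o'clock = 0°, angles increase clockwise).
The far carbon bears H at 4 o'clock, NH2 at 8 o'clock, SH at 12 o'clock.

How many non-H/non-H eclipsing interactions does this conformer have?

1

Non-H eclipsing pairs: COOH(0°)/SH(0°) — 1 interaction.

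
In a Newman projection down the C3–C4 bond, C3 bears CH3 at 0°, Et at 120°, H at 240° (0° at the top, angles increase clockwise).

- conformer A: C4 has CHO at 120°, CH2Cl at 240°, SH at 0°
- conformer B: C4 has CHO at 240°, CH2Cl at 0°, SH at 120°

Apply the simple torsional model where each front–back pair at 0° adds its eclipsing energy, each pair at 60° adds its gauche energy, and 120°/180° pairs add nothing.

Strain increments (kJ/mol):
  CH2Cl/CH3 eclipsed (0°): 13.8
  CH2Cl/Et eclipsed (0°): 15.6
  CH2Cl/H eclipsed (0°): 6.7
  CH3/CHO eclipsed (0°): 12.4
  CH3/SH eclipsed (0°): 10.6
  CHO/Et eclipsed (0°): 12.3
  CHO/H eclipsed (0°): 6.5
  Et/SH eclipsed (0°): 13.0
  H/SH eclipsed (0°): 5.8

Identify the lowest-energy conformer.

A

A (eclipsed): CH3(0°)/SH(0°) eclipsed 10.6; Et(120°)/CHO(120°) eclipsed 12.3; H(240°)/CH2Cl(240°) eclipsed 6.7 → 29.6 kJ/mol.
B (eclipsed): CH3(0°)/CH2Cl(0°) eclipsed 13.8; Et(120°)/SH(120°) eclipsed 13.0; H(240°)/CHO(240°) eclipsed 6.5 → 33.3 kJ/mol.
A has the lowest total (29.6 kJ/mol).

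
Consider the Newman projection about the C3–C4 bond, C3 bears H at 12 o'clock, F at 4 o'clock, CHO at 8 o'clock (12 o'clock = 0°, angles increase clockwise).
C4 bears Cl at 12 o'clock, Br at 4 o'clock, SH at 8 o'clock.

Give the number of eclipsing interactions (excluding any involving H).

2

Non-H eclipsing pairs: F(120°)/Br(120°); CHO(240°)/SH(240°) — 2 interactions.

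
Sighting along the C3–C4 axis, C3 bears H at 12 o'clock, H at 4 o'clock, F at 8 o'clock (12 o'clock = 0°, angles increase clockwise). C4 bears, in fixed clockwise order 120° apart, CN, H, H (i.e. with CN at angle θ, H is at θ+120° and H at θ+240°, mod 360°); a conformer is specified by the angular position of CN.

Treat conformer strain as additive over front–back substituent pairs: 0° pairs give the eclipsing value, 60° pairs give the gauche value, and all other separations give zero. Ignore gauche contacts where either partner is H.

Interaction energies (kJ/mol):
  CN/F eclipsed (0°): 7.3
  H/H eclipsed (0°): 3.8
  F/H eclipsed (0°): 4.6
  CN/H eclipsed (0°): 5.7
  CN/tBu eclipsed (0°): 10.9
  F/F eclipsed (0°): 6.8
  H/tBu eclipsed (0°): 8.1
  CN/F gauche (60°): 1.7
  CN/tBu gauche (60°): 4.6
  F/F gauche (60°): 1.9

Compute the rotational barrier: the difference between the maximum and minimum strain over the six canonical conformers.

14.9 kJ/mol

CN at 0° (eclipsed): H(0°)/CN(0°) eclipsed 5.7; H(120°)/H(120°) eclipsed 3.8; F(240°)/H(240°) eclipsed 4.6 → 14.1 kJ/mol.
CN at 60° (staggered): no non-H gauche contacts → 0.0 kJ/mol.
CN at 120° (eclipsed): H(0°)/H(0°) eclipsed 3.8; H(120°)/CN(120°) eclipsed 5.7; F(240°)/H(240°) eclipsed 4.6 → 14.1 kJ/mol.
CN at 180° (staggered): F(240°)/CN(180°) gauche 1.7 → 1.7 kJ/mol.
CN at 240° (eclipsed): H(0°)/H(0°) eclipsed 3.8; H(120°)/H(120°) eclipsed 3.8; F(240°)/CN(240°) eclipsed 7.3 → 14.9 kJ/mol.
CN at 300° (staggered): F(240°)/CN(300°) gauche 1.7 → 1.7 kJ/mol.
Max at 240° (14.9 kJ/mol), min at 60° (0.0 kJ/mol); barrier = 14.9 kJ/mol.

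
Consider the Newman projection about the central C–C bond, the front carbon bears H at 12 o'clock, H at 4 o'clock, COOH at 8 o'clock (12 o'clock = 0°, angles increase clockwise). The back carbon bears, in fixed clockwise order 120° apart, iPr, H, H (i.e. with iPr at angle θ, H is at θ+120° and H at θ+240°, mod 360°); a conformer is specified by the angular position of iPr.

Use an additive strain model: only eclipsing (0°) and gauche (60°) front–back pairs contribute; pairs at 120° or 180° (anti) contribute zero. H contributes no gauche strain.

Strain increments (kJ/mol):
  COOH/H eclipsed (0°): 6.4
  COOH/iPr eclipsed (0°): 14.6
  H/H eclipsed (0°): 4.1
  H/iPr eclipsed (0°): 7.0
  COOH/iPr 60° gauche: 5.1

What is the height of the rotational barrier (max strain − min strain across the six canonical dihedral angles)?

iPr at 0° (eclipsed): H(0°)/iPr(0°) eclipsed 7.0; H(120°)/H(120°) eclipsed 4.1; COOH(240°)/H(240°) eclipsed 6.4 → 17.5 kJ/mol.
iPr at 60° (staggered): no non-H gauche contacts → 0.0 kJ/mol.
iPr at 120° (eclipsed): H(0°)/H(0°) eclipsed 4.1; H(120°)/iPr(120°) eclipsed 7.0; COOH(240°)/H(240°) eclipsed 6.4 → 17.5 kJ/mol.
iPr at 180° (staggered): COOH(240°)/iPr(180°) gauche 5.1 → 5.1 kJ/mol.
iPr at 240° (eclipsed): H(0°)/H(0°) eclipsed 4.1; H(120°)/H(120°) eclipsed 4.1; COOH(240°)/iPr(240°) eclipsed 14.6 → 22.8 kJ/mol.
iPr at 300° (staggered): COOH(240°)/iPr(300°) gauche 5.1 → 5.1 kJ/mol.
Max at 240° (22.8 kJ/mol), min at 60° (0.0 kJ/mol); barrier = 22.8 kJ/mol.

22.8 kJ/mol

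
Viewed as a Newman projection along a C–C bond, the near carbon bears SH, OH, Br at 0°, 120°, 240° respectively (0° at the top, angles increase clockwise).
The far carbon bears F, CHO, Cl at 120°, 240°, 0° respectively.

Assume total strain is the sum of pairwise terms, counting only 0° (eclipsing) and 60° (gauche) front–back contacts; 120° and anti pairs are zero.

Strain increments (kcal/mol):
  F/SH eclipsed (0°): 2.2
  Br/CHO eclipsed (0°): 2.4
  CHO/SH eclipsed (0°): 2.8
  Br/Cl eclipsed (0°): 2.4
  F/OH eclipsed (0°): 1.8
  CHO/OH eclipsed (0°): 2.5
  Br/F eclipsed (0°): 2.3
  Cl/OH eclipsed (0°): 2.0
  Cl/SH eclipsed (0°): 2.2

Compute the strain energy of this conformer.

6.4 kcal/mol

This conformer (eclipsed): SH–Cl eclipsed, OH–F eclipsed, Br–CHO eclipsed; 2.2 + 1.8 + 2.4 = 6.4 kcal/mol.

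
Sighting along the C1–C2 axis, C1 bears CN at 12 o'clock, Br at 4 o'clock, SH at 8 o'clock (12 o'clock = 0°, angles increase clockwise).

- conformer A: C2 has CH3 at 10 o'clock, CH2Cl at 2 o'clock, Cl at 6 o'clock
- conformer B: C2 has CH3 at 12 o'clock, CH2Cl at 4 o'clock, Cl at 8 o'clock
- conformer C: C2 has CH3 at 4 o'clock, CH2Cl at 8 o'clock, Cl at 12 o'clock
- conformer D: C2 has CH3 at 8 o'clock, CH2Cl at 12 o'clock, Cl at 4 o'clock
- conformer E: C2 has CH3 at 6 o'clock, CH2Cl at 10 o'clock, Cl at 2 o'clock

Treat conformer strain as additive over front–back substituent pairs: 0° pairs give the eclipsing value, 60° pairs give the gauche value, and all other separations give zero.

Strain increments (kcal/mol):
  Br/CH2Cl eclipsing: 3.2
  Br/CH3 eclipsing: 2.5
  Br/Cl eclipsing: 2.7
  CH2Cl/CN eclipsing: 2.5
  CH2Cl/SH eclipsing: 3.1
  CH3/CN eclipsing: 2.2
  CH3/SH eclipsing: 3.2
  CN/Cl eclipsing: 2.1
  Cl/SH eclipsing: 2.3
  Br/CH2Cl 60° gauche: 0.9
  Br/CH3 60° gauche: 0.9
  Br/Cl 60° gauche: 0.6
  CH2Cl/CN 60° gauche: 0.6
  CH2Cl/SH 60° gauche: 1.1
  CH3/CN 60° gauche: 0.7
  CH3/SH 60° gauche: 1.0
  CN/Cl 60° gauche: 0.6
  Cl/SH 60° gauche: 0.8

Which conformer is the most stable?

A

A (staggered): CN–CH3 gauche, CN–CH2Cl gauche, Br–CH2Cl gauche, Br–Cl gauche, SH–CH3 gauche, SH–Cl gauche; 0.7 + 0.6 + 0.9 + 0.6 + 1.0 + 0.8 = 4.6 kcal/mol.
B (eclipsed): CN–CH3 eclipsed, Br–CH2Cl eclipsed, SH–Cl eclipsed; 2.2 + 3.2 + 2.3 = 7.7 kcal/mol.
C (eclipsed): CN–Cl eclipsed, Br–CH3 eclipsed, SH–CH2Cl eclipsed; 2.1 + 2.5 + 3.1 = 7.7 kcal/mol.
D (eclipsed): CN–CH2Cl eclipsed, Br–Cl eclipsed, SH–CH3 eclipsed; 2.5 + 2.7 + 3.2 = 8.4 kcal/mol.
E (staggered): CN–CH2Cl gauche, CN–Cl gauche, Br–CH3 gauche, Br–Cl gauche, SH–CH3 gauche, SH–CH2Cl gauche; 0.6 + 0.6 + 0.9 + 0.6 + 1.0 + 1.1 = 4.8 kcal/mol.
A has the lowest total (4.6 kcal/mol).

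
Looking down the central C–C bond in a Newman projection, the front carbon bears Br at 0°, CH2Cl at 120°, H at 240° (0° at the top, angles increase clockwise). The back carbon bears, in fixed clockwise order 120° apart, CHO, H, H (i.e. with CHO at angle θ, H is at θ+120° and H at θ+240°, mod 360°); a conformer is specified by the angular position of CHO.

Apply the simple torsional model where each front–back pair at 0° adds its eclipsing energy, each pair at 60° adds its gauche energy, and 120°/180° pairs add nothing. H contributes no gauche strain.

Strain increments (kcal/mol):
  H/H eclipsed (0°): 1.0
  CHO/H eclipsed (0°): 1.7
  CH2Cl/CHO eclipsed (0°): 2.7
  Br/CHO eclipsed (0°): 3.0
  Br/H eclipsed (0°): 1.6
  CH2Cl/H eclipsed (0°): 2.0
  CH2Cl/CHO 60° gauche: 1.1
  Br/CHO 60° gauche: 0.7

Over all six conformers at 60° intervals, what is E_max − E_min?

5.3 kcal/mol

CHO at 0° (eclipsed): Br–CHO eclipsed, CH2Cl–H eclipsed, H–H eclipsed; 3.0 + 2.0 + 1.0 = 6.0 kcal/mol.
CHO at 60° (staggered): Br–CHO gauche, CH2Cl–CHO gauche; 0.7 + 1.1 = 1.8 kcal/mol.
CHO at 120° (eclipsed): Br–H eclipsed, CH2Cl–CHO eclipsed, H–H eclipsed; 1.6 + 2.7 + 1.0 = 5.3 kcal/mol.
CHO at 180° (staggered): CH2Cl–CHO gauche; 1.1 = 1.1 kcal/mol.
CHO at 240° (eclipsed): Br–H eclipsed, CH2Cl–H eclipsed, H–CHO eclipsed; 1.6 + 2.0 + 1.7 = 5.3 kcal/mol.
CHO at 300° (staggered): Br–CHO gauche; 0.7 = 0.7 kcal/mol.
Max at 0° (6.0 kcal/mol), min at 300° (0.7 kcal/mol); barrier = 5.3 kcal/mol.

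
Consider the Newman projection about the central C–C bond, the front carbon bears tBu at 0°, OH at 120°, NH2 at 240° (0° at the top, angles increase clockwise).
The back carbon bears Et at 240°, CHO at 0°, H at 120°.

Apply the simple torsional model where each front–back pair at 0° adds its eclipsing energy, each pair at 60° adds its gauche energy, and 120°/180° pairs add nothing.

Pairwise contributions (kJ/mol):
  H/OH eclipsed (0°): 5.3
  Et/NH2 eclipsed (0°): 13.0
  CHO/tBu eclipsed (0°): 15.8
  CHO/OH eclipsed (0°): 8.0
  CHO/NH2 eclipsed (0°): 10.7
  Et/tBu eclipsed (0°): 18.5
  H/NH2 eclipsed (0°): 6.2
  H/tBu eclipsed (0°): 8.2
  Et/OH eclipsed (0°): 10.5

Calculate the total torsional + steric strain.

This conformer is eclipsed. tBu at 0° is eclipsed with CHO at 0° (15.8); OH at 120° is eclipsed with H at 120° (5.3); NH2 at 240° is eclipsed with Et at 240° (13.0). Total 34.1 kJ/mol.

34.1 kJ/mol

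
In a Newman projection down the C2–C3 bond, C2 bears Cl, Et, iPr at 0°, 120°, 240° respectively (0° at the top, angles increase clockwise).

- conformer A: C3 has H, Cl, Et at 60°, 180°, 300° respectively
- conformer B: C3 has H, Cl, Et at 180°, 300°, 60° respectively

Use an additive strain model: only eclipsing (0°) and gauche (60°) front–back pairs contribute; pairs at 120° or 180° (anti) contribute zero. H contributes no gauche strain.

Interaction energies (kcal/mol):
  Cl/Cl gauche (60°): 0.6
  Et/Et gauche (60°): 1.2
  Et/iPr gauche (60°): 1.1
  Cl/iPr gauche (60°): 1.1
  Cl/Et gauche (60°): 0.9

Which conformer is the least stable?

A (staggered): Cl(0°)/Et(300°) gauche 0.9; Et(120°)/Cl(180°) gauche 0.9; iPr(240°)/Cl(180°) gauche 1.1; iPr(240°)/Et(300°) gauche 1.1 → 4.0 kcal/mol.
B (staggered): Cl(0°)/Cl(300°) gauche 0.6; Cl(0°)/Et(60°) gauche 0.9; Et(120°)/Et(60°) gauche 1.2; iPr(240°)/Cl(300°) gauche 1.1 → 3.8 kcal/mol.
A has the highest total (4.0 kcal/mol).

A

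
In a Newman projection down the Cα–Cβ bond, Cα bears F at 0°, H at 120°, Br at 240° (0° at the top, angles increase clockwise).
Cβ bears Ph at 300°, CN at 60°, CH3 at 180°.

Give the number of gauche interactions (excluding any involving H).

4

Non-H gauche pairs: F(0°)/Ph(300°); F(0°)/CN(60°); Br(240°)/Ph(300°); Br(240°)/CH3(180°) — 4 interactions.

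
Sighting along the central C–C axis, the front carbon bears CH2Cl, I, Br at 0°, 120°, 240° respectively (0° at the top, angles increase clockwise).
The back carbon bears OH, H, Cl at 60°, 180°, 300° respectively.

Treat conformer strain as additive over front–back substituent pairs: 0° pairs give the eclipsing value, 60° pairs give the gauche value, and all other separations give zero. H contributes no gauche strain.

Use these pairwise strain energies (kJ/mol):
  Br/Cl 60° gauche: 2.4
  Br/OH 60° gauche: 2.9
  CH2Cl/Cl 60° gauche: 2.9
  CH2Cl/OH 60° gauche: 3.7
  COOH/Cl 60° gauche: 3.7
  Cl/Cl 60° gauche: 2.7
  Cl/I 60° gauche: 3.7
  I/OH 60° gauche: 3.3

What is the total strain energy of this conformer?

12.3 kJ/mol

This conformer (staggered): CH2Cl(0°)/OH(60°) gauche 3.7; CH2Cl(0°)/Cl(300°) gauche 2.9; I(120°)/OH(60°) gauche 3.3; Br(240°)/Cl(300°) gauche 2.4 → 12.3 kJ/mol.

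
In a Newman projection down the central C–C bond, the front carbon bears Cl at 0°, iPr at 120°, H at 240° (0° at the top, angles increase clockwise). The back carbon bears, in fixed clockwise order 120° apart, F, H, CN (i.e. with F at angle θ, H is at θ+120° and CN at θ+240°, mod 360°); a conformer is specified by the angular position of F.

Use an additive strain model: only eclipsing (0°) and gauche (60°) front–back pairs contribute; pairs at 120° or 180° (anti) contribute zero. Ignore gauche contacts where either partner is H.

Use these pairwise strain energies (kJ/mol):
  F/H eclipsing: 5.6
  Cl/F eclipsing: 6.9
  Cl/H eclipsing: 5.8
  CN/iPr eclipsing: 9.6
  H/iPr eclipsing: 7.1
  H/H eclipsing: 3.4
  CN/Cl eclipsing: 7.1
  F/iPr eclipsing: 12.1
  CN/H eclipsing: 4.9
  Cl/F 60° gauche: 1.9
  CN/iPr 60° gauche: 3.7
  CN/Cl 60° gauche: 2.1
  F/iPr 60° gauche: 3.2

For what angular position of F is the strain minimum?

F at 0° is eclipsed. Cl at 0° is eclipsed with F at 0° (6.9); iPr at 120° is eclipsed with H at 120° (7.1); H at 240° is eclipsed with CN at 240° (4.9). Total 18.9 kJ/mol.
F at 60° is staggered. Cl at 0° is gauche with F at 60° (1.9); Cl at 0° is gauche with CN at 300° (2.1); iPr at 120° is gauche with F at 60° (3.2). Total 7.2 kJ/mol.
F at 120° is eclipsed. Cl at 0° is eclipsed with CN at 0° (7.1); iPr at 120° is eclipsed with F at 120° (12.1); H at 240° is eclipsed with H at 240° (3.4). Total 22.6 kJ/mol.
F at 180° is staggered. Cl at 0° is gauche with CN at 60° (2.1); iPr at 120° is gauche with F at 180° (3.2); iPr at 120° is gauche with CN at 60° (3.7). Total 9.0 kJ/mol.
F at 240° is eclipsed. Cl at 0° is eclipsed with H at 0° (5.8); iPr at 120° is eclipsed with CN at 120° (9.6); H at 240° is eclipsed with F at 240° (5.6). Total 21.0 kJ/mol.
F at 300° is staggered. Cl at 0° is gauche with F at 300° (1.9); iPr at 120° is gauche with CN at 180° (3.7). Total 5.6 kJ/mol.
The minimum (5.6 kJ/mol) occurs with F at 300°.

300°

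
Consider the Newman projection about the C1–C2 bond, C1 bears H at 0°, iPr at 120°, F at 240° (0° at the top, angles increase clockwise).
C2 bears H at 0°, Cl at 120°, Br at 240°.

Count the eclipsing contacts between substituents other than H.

Non-H eclipsing pairs: iPr(120°)/Cl(120°); F(240°)/Br(240°) — 2 interactions.

2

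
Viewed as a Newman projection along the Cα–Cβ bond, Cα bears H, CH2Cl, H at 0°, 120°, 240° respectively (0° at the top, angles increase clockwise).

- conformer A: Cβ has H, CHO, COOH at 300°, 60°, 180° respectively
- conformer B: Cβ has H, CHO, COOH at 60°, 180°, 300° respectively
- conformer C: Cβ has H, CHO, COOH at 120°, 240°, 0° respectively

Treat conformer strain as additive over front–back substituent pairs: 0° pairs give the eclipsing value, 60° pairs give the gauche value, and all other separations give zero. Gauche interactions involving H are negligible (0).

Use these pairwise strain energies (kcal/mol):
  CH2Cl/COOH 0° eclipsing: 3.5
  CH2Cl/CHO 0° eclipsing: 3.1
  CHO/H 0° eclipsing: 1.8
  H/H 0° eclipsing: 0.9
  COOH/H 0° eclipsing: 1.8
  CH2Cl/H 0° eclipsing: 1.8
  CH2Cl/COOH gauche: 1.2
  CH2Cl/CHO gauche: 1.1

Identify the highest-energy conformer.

A (staggered): CH2Cl(120°)/CHO(60°) gauche 1.1; CH2Cl(120°)/COOH(180°) gauche 1.2 → 2.3 kcal/mol.
B (staggered): CH2Cl(120°)/CHO(180°) gauche 1.1 → 1.1 kcal/mol.
C (eclipsed): H(0°)/COOH(0°) eclipsed 1.8; CH2Cl(120°)/H(120°) eclipsed 1.8; H(240°)/CHO(240°) eclipsed 1.8 → 5.4 kcal/mol.
C has the highest total (5.4 kcal/mol).

C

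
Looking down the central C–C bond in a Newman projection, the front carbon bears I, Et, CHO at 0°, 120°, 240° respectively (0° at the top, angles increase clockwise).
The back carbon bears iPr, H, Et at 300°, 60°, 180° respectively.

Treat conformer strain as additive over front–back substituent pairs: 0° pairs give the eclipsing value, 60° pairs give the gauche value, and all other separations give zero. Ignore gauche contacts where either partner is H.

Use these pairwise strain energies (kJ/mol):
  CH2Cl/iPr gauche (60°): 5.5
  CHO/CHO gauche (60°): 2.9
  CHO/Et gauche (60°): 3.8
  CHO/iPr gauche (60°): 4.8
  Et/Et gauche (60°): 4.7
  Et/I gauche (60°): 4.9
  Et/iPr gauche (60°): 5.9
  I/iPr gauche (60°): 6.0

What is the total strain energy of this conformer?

This conformer (staggered): I(0°)/iPr(300°) gauche 6.0; Et(120°)/Et(180°) gauche 4.7; CHO(240°)/iPr(300°) gauche 4.8; CHO(240°)/Et(180°) gauche 3.8 → 19.3 kJ/mol.

19.3 kJ/mol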